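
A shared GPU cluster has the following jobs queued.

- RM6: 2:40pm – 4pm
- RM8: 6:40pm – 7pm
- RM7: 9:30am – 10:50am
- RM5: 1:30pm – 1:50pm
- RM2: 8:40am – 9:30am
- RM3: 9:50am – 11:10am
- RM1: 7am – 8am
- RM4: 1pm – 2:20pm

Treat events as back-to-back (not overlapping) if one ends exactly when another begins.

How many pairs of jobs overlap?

2

Two intervals overlap when each starts before the other ends.
Sorted by start: RM1, RM2, RM7, RM3, RM4, RM5, RM6, RM8.
RM2 starts after RM1 ends; RM1 is clear from here.
RM7 starts exactly when RM2 ends (back-to-back, no overlap); RM2 is clear from here.
RM3 starts before RM7 ends → RM7 and RM3 overlap.
RM4 starts after RM7 ends; RM7 is clear from here.
RM4 starts after RM3 ends; RM3 is clear from here.
RM5 starts before RM4 ends → RM4 and RM5 overlap.
RM6 starts after RM4 ends; RM4 is clear from here.
RM6 starts after RM5 ends; RM5 is clear from here.
RM8 starts after RM6 ends.
Overlapping pairs: RM3 & RM7, RM4 & RM5 — 2 in total.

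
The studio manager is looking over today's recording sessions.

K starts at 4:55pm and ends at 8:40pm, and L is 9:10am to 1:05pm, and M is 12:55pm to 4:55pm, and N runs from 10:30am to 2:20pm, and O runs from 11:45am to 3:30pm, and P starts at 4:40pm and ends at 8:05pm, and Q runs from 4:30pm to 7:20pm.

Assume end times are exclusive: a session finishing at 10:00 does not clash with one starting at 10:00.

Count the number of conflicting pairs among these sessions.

Sorted by start: L, N, O, M, Q, P, K.
N starts before L ends → L and N overlap.
O starts before L ends → L and O overlap.
M starts before L ends → L and M overlap.
Q starts after L ends; L is clear from here.
O starts before N ends → N and O overlap.
M starts before N ends → N and M overlap.
Q starts after N ends; N is clear from here.
M starts before O ends → O and M overlap.
Q starts after O ends; O is clear from here.
Q starts before M ends → M and Q overlap.
P starts before M ends → M and P overlap.
K starts exactly when M ends (back-to-back, no overlap).
P starts before Q ends → Q and P overlap.
K starts before Q ends → Q and K overlap.
K starts before P ends → P and K overlap.
Overlapping pairs: K & P, K & Q, L & M, L & N, L & O, M & N, M & O, M & P, M & Q, N & O, P & Q — 11 in total.

11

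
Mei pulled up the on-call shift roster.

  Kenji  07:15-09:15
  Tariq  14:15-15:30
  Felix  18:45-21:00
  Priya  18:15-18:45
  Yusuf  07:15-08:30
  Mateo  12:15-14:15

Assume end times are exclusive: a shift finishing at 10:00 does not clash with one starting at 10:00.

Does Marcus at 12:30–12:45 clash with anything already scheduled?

Yes — it overlaps Mateo

Kenji: ends 09:15 at or before Marcus starts 12:30 → clear.
Yusuf: ends 08:30 at or before Marcus starts 12:30 → clear.
Mateo: starts 12:15 before Marcus ends 12:45, and ends 14:15 after Marcus starts 12:30 → overlap.
Tariq: starts 14:15 at or after Marcus ends 12:45 → clear.
Priya: starts 18:15 at or after Marcus ends 12:45 → clear.
Felix: starts 18:45 at or after Marcus ends 12:45 → clear.
Marcus overlaps Mateo.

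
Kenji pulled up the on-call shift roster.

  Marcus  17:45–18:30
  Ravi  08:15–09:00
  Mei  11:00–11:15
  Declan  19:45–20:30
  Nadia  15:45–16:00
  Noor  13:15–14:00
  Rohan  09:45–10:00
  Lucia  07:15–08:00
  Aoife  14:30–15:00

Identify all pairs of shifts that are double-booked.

Check each pair: they overlap iff neither finishes before the other starts.
Sorted by start: Lucia, Ravi, Rohan, Mei, Noor, Aoife, Nadia, Marcus, Declan.
Ravi starts after Lucia ends, so Lucia has no further overlaps.
Rohan starts after Ravi ends, so Ravi has no further overlaps.
Mei starts after Rohan ends, so Rohan has no further overlaps.
Noor starts after Mei ends, so Mei has no further overlaps.
Aoife starts after Noor ends, so Noor has no further overlaps.
Nadia starts after Aoife ends, so Aoife has no further overlaps.
Marcus starts after Nadia ends, so Nadia has no further overlaps.
Declan starts after Marcus ends.

none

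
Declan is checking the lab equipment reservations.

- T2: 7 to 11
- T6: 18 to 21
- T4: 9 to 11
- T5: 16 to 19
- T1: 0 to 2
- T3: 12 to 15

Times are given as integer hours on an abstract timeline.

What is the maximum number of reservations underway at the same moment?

Sweep the timeline, counting +1 at each start and −1 at each end (ends before starts at a tie):
0 start T1 → 1
2 end T1 → 0
7 start T2 → 1
9 start T4 → 2
11 end T2 → 1
11 end T4 → 0
12 start T3 → 1
15 end T3 → 0
16 start T5 → 1
18 start T6 → 2
19 end T5 → 1
21 end T6 → 0
Peak is 2, at 9 (T2, T4).

2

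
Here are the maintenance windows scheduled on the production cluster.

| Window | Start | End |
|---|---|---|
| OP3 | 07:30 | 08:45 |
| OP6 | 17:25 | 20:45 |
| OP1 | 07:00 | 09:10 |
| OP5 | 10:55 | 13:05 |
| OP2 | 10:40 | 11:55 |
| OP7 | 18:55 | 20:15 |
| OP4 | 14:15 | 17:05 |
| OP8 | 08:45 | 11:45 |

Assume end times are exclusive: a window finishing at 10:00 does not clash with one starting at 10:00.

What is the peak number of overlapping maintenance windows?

Sort all start/end points and keep a running count:
07:00 start OP1 → 1
07:30 start OP3 → 2
08:45 end OP3 → 1
08:45 start OP8 → 2
09:10 end OP1 → 1
10:40 start OP2 → 2
10:55 start OP5 → 3
11:45 end OP8 → 2
11:55 end OP2 → 1
13:05 end OP5 → 0
14:15 start OP4 → 1
17:05 end OP4 → 0
17:25 start OP6 → 1
18:55 start OP7 → 2
20:15 end OP7 → 1
20:45 end OP6 → 0
Peak is 3, at 10:55 (OP2, OP5, OP8).

3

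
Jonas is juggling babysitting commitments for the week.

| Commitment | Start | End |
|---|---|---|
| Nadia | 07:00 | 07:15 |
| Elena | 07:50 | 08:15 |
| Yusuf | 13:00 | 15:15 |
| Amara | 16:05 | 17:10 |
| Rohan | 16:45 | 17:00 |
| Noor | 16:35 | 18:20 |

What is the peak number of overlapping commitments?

Walk through starts and ends in time order (an end at T is processed before a start at T):
07:00 start Nadia → 1
07:15 end Nadia → 0
07:50 start Elena → 1
08:15 end Elena → 0
13:00 start Yusuf → 1
15:15 end Yusuf → 0
16:05 start Amara → 1
16:35 start Noor → 2
16:45 start Rohan → 3
17:00 end Rohan → 2
17:10 end Amara → 1
18:20 end Noor → 0
Peak is 3, at 16:45 (Amara, Noor, Rohan).

3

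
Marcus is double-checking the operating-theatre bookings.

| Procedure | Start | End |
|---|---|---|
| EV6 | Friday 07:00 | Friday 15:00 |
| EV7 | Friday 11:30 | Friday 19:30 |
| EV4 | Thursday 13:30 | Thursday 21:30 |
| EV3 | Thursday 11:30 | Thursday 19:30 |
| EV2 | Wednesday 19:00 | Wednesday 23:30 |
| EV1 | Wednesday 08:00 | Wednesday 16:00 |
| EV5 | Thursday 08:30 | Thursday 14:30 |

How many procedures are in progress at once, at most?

Sweep the timeline, counting +1 at each start and −1 at each end (ends before starts at a tie):
Wednesday 08:00 start EV1 → 1
Wednesday 16:00 end EV1 → 0
Wednesday 19:00 start EV2 → 1
Wednesday 23:30 end EV2 → 0
Thursday 08:30 start EV5 → 1
Thursday 11:30 start EV3 → 2
Thursday 13:30 start EV4 → 3
Thursday 14:30 end EV5 → 2
Thursday 19:30 end EV3 → 1
Thursday 21:30 end EV4 → 0
Friday 07:00 start EV6 → 1
Friday 11:30 start EV7 → 2
Friday 15:00 end EV6 → 1
Friday 19:30 end EV7 → 0
Peak is 3, at Thursday 13:30 (EV3, EV4, EV5).

3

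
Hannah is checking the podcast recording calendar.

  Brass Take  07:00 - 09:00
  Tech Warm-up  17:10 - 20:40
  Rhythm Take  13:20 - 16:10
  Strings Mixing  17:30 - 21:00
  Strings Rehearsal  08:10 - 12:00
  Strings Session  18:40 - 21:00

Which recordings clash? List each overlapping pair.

Two intervals overlap when each starts before the other ends.
Sorted by start: Brass Take, Strings Rehearsal, Rhythm Take, Tech Warm-up, Strings Mixing, Strings Session.
Strings Rehearsal starts before Brass Take ends → Brass Take and Strings Rehearsal overlap.
Rhythm Take starts after Brass Take ends, so nothing later overlaps Brass Take either.
Rhythm Take starts after Strings Rehearsal ends, so nothing later overlaps Strings Rehearsal either.
Tech Warm-up starts after Rhythm Take ends, so nothing later overlaps Rhythm Take either.
Strings Mixing starts before Tech Warm-up ends → Tech Warm-up and Strings Mixing overlap.
Strings Session starts before Tech Warm-up ends → Tech Warm-up and Strings Session overlap.
Strings Session starts before Strings Mixing ends → Strings Mixing and Strings Session overlap.

Brass Take & Strings Rehearsal, Strings Mixing & Strings Session, Strings Mixing & Tech Warm-up, Strings Session & Tech Warm-up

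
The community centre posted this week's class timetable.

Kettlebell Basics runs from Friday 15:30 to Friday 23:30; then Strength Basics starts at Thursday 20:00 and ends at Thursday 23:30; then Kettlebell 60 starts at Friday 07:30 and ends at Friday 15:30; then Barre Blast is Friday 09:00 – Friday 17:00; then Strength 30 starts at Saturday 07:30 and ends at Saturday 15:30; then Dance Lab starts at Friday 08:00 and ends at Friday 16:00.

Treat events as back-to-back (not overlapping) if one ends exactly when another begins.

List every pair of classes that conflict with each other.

Barre Blast & Dance Lab, Barre Blast & Kettlebell 60, Barre Blast & Kettlebell Basics, Dance Lab & Kettlebell 60, Dance Lab & Kettlebell Basics

Sorted by start: Strength Basics, Kettlebell 60, Dance Lab, Barre Blast, Kettlebell Basics, Strength 30.
Kettlebell 60 starts after Strength Basics ends; Strength Basics is clear from here.
Dance Lab starts before Kettlebell 60 ends → Kettlebell 60 and Dance Lab overlap.
Barre Blast starts before Kettlebell 60 ends → Kettlebell 60 and Barre Blast overlap.
Kettlebell Basics starts exactly when Kettlebell 60 ends (back-to-back, no overlap); Kettlebell 60 is clear from here.
Barre Blast starts before Dance Lab ends → Dance Lab and Barre Blast overlap.
Kettlebell Basics starts before Dance Lab ends → Dance Lab and Kettlebell Basics overlap.
Strength 30 starts after Dance Lab ends.
Kettlebell Basics starts before Barre Blast ends → Barre Blast and Kettlebell Basics overlap.
Strength 30 starts after Barre Blast ends.
Strength 30 starts after Kettlebell Basics ends.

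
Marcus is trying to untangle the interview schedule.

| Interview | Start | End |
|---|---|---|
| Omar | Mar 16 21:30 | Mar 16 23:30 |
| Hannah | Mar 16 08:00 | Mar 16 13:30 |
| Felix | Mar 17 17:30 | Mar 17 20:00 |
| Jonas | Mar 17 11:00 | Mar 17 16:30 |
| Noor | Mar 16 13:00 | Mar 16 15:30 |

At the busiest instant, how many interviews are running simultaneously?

Walk through starts and ends in time order (an end at T is processed before a start at T):
Mar 16 08:00 start Hannah → 1
Mar 16 13:00 start Noor → 2
Mar 16 13:30 end Hannah → 1
Mar 16 15:30 end Noor → 0
Mar 16 21:30 start Omar → 1
Mar 16 23:30 end Omar → 0
Mar 17 11:00 start Jonas → 1
Mar 17 16:30 end Jonas → 0
Mar 17 17:30 start Felix → 1
Mar 17 20:00 end Felix → 0
Peak is 2, at Mar 16 13:00 (Hannah, Noor).

2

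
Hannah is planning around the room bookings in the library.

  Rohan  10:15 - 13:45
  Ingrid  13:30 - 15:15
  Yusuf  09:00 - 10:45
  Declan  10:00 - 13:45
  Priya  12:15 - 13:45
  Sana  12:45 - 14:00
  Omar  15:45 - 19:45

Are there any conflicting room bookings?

Yes

Check each pair: they overlap iff neither finishes before the other starts.
Sorted by start: Yusuf, Declan, Rohan, Priya, Sana, Ingrid, Omar.
Declan starts before Yusuf ends → Yusuf and Declan overlap.
That's a conflict, so the schedule is not conflict-free.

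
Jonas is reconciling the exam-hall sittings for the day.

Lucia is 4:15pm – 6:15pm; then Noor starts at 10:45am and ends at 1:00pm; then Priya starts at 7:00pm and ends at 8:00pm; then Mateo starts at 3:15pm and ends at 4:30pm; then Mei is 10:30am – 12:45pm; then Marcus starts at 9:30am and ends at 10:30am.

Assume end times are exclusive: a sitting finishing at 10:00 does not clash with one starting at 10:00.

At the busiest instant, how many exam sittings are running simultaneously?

Sweep the timeline, counting +1 at each start and −1 at each end (ends before starts at a tie):
9:30am start Marcus → 1
10:30am end Marcus → 0
10:30am start Mei → 1
10:45am start Noor → 2
12:45pm end Mei → 1
1:00pm end Noor → 0
3:15pm start Mateo → 1
4:15pm start Lucia → 2
4:30pm end Mateo → 1
6:15pm end Lucia → 0
7:00pm start Priya → 1
8:00pm end Priya → 0
Peak is 2, at 10:45am (Mei, Noor).

2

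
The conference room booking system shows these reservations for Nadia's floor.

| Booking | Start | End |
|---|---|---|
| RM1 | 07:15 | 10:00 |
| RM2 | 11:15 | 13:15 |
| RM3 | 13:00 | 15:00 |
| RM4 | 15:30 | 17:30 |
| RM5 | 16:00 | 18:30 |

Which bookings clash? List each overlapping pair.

RM2 & RM3, RM4 & RM5

Sorted by start: RM1, RM2, RM3, RM4, RM5.
RM2 starts after RM1 ends, so nothing later overlaps RM1 either.
RM3 starts before RM2 ends → RM2 and RM3 overlap.
RM4 starts after RM2 ends, so nothing later overlaps RM2 either.
RM4 starts after RM3 ends, so nothing later overlaps RM3 either.
RM5 starts before RM4 ends → RM4 and RM5 overlap.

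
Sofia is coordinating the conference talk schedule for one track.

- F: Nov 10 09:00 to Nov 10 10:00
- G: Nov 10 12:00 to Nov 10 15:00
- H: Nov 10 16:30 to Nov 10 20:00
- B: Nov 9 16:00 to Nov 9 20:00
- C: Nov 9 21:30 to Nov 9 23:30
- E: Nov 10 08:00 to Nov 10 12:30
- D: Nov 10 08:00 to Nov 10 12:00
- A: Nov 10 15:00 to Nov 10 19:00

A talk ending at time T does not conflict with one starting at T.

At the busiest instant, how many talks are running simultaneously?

3

Sort all start/end points and keep a running count:
Nov 9 16:00 start B → 1
Nov 9 20:00 end B → 0
Nov 9 21:30 start C → 1
Nov 9 23:30 end C → 0
Nov 10 08:00 start D → 1
Nov 10 08:00 start E → 2
Nov 10 09:00 start F → 3
Nov 10 10:00 end F → 2
Nov 10 12:00 end D → 1
Nov 10 12:00 start G → 2
Nov 10 12:30 end E → 1
Nov 10 15:00 end G → 0
Nov 10 15:00 start A → 1
Nov 10 16:30 start H → 2
Nov 10 19:00 end A → 1
Nov 10 20:00 end H → 0
Peak is 3, at Nov 10 09:00 (D, E, F).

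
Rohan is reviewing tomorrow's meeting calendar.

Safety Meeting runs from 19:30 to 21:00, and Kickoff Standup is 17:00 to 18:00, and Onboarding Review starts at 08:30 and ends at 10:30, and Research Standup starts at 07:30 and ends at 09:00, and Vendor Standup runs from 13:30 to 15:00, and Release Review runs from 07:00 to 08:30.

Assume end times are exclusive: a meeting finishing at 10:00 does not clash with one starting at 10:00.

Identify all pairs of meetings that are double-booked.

Onboarding Review & Research Standup, Release Review & Research Standup

Sorted by start: Release Review, Research Standup, Onboarding Review, Vendor Standup, Kickoff Standup, Safety Meeting.
Research Standup starts before Release Review ends → Release Review and Research Standup overlap.
Onboarding Review starts exactly when Release Review ends (back-to-back, no overlap); Release Review is clear from here.
Onboarding Review starts before Research Standup ends → Research Standup and Onboarding Review overlap.
Vendor Standup starts after Research Standup ends; Research Standup is clear from here.
Vendor Standup starts after Onboarding Review ends; Onboarding Review is clear from here.
Kickoff Standup starts after Vendor Standup ends; Vendor Standup is clear from here.
Safety Meeting starts after Kickoff Standup ends.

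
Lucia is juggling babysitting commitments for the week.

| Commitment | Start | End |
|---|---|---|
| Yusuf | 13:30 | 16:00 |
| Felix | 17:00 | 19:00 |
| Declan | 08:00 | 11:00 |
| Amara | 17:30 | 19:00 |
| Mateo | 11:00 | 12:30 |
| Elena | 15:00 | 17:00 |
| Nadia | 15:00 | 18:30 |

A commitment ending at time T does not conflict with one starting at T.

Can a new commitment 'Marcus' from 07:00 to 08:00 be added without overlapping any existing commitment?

Declan: starts 08:00 at or after Marcus ends 08:00 → clear.
Mateo: starts 11:00 at or after Marcus ends 08:00 → clear.
Yusuf: starts 13:30 at or after Marcus ends 08:00 → clear.
Elena: starts 15:00 at or after Marcus ends 08:00 → clear.
Nadia: starts 15:00 at or after Marcus ends 08:00 → clear.
Felix: starts 17:00 at or after Marcus ends 08:00 → clear.
Amara: starts 17:30 at or after Marcus ends 08:00 → clear.

Yes — the slot is free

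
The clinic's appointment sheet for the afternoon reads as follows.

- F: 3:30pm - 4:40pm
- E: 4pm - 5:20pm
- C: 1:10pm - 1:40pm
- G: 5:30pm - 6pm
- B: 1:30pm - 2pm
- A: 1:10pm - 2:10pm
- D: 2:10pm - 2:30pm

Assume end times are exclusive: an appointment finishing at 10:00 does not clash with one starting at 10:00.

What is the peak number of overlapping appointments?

3

Sort all start/end points and keep a running count:
1:10pm start A → 1
1:10pm start C → 2
1:30pm start B → 3
1:40pm end C → 2
2pm end B → 1
2:10pm end A → 0
2:10pm start D → 1
2:30pm end D → 0
3:30pm start F → 1
4pm start E → 2
4:40pm end F → 1
5:20pm end E → 0
5:30pm start G → 1
6pm end G → 0
Peak is 3, at 1:30pm (A, B, C).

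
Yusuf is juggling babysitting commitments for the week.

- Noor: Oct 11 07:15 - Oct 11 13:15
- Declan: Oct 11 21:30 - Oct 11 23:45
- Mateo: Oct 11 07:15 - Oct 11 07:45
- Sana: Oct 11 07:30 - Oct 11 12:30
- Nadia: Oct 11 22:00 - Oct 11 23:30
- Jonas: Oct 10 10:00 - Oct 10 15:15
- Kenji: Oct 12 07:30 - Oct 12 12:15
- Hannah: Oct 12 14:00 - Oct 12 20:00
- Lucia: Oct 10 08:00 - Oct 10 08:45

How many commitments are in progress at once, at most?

3

Walk through starts and ends in time order (an end at T is processed before a start at T):
Oct 10 08:00 start Lucia → 1
Oct 10 08:45 end Lucia → 0
Oct 10 10:00 start Jonas → 1
Oct 10 15:15 end Jonas → 0
Oct 11 07:15 start Mateo → 1
Oct 11 07:15 start Noor → 2
Oct 11 07:30 start Sana → 3
Oct 11 07:45 end Mateo → 2
Oct 11 12:30 end Sana → 1
Oct 11 13:15 end Noor → 0
Oct 11 21:30 start Declan → 1
Oct 11 22:00 start Nadia → 2
Oct 11 23:30 end Nadia → 1
Oct 11 23:45 end Declan → 0
Oct 12 07:30 start Kenji → 1
Oct 12 12:15 end Kenji → 0
Oct 12 14:00 start Hannah → 1
Oct 12 20:00 end Hannah → 0
Peak is 3, at Oct 11 07:30 (Mateo, Noor, Sana).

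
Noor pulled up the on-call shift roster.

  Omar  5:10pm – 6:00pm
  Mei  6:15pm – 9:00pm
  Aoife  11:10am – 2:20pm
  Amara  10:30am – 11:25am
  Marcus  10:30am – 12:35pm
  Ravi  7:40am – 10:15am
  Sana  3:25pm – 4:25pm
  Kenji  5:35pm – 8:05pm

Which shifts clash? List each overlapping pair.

Sorted by start: Ravi, Amara, Marcus, Aoife, Sana, Omar, Kenji, Mei.
Amara starts after Ravi ends; Ravi is clear from here.
Marcus starts before Amara ends → Amara and Marcus overlap.
Aoife starts before Amara ends → Amara and Aoife overlap.
Sana starts after Amara ends; Amara is clear from here.
Aoife starts before Marcus ends → Marcus and Aoife overlap.
Sana starts after Marcus ends; Marcus is clear from here.
Sana starts after Aoife ends; Aoife is clear from here.
Omar starts after Sana ends; Sana is clear from here.
Kenji starts before Omar ends → Omar and Kenji overlap.
Mei starts after Omar ends.
Mei starts before Kenji ends → Kenji and Mei overlap.

Amara & Aoife, Amara & Marcus, Aoife & Marcus, Kenji & Mei, Kenji & Omar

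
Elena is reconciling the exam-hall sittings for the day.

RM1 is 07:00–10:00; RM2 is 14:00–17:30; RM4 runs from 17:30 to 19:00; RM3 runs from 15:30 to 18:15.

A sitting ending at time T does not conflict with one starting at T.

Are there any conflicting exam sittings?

Two intervals overlap when each starts before the other ends.
Sorted by start: RM1, RM2, RM3, RM4.
RM2 starts after RM1 ends; RM1 is clear from here.
RM3 starts before RM2 ends → RM2 and RM3 overlap.
That's a conflict, so the schedule is not conflict-free.

Yes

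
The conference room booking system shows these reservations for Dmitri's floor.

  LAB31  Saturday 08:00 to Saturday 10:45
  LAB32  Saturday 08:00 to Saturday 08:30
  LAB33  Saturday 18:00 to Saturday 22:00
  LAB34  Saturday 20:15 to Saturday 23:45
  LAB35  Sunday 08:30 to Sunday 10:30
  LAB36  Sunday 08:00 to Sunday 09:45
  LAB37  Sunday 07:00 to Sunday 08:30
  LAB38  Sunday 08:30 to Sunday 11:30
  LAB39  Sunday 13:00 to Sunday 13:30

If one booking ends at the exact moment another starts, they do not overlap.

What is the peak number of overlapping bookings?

3

Sweep the timeline, counting +1 at each start and −1 at each end (ends before starts at a tie):
Saturday 08:00 start LAB31 → 1
Saturday 08:00 start LAB32 → 2
Saturday 08:30 end LAB32 → 1
Saturday 10:45 end LAB31 → 0
Saturday 18:00 start LAB33 → 1
Saturday 20:15 start LAB34 → 2
Saturday 22:00 end LAB33 → 1
Saturday 23:45 end LAB34 → 0
Sunday 07:00 start LAB37 → 1
Sunday 08:00 start LAB36 → 2
Sunday 08:30 end LAB37 → 1
Sunday 08:30 start LAB35 → 2
Sunday 08:30 start LAB38 → 3
Sunday 09:45 end LAB36 → 2
Sunday 10:30 end LAB35 → 1
Sunday 11:30 end LAB38 → 0
Sunday 13:00 start LAB39 → 1
Sunday 13:30 end LAB39 → 0
Peak is 3, at Sunday 08:30 (LAB35, LAB36, LAB38).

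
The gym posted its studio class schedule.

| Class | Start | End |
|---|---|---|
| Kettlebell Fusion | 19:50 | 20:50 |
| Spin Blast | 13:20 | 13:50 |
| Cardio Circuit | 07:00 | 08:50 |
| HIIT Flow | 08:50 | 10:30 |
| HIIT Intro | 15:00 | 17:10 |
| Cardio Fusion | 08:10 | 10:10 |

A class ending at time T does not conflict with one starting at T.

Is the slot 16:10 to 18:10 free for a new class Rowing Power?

No — it overlaps HIIT Intro

Cardio Circuit: ends 08:50 at or before Rowing Power starts 16:10 → clear.
Cardio Fusion: ends 10:10 at or before Rowing Power starts 16:10 → clear.
HIIT Flow: ends 10:30 at or before Rowing Power starts 16:10 → clear.
Spin Blast: ends 13:50 at or before Rowing Power starts 16:10 → clear.
HIIT Intro: starts 15:00 before Rowing Power ends 18:10, and ends 17:10 after Rowing Power starts 16:10 → overlap.
Kettlebell Fusion: starts 19:50 at or after Rowing Power ends 18:10 → clear.
Rowing Power overlaps HIIT Intro.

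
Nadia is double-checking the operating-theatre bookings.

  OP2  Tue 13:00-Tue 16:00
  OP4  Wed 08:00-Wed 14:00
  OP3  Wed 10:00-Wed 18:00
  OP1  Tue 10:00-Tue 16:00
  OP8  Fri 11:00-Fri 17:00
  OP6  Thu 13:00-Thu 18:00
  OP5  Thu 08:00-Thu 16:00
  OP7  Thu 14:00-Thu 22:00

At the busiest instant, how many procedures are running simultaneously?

Sweep the timeline, counting +1 at each start and −1 at each end (ends before starts at a tie):
Tue 10:00 start OP1 → 1
Tue 13:00 start OP2 → 2
Tue 16:00 end OP1 → 1
Tue 16:00 end OP2 → 0
Wed 08:00 start OP4 → 1
Wed 10:00 start OP3 → 2
Wed 14:00 end OP4 → 1
Wed 18:00 end OP3 → 0
Thu 08:00 start OP5 → 1
Thu 13:00 start OP6 → 2
Thu 14:00 start OP7 → 3
Thu 16:00 end OP5 → 2
Thu 18:00 end OP6 → 1
Thu 22:00 end OP7 → 0
Fri 11:00 start OP8 → 1
Fri 17:00 end OP8 → 0
Peak is 3, at Thu 14:00 (OP5, OP6, OP7).

3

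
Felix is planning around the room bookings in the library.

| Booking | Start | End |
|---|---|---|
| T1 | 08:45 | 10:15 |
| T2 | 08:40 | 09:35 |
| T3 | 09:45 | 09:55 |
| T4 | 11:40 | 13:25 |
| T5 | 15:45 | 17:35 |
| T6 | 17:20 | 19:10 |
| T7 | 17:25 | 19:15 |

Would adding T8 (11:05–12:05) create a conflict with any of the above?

T2: ends 09:35 at or before T8 starts 11:05 → clear.
T1: ends 10:15 at or before T8 starts 11:05 → clear.
T3: ends 09:55 at or before T8 starts 11:05 → clear.
T4: starts 11:40 before T8 ends 12:05, and ends 13:25 after T8 starts 11:05 → overlap.
T5: starts 15:45 at or after T8 ends 12:05 → clear.
T6: starts 17:20 at or after T8 ends 12:05 → clear.
T7: starts 17:25 at or after T8 ends 12:05 → clear.
T8 overlaps T4.

Yes — it overlaps T4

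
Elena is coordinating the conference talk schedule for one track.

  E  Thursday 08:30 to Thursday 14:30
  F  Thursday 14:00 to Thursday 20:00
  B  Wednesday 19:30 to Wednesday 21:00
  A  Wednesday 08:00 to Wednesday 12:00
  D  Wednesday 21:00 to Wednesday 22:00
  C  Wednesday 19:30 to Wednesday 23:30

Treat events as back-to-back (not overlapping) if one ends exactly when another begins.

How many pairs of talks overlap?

Sorted by start: A, B, C, D, E, F.
B starts after A ends; A is clear from here.
C starts before B ends → B and C overlap.
D starts exactly when B ends (back-to-back, no overlap); B is clear from here.
D starts before C ends → C and D overlap.
E starts after C ends; C is clear from here.
E starts after D ends; D is clear from here.
F starts before E ends → E and F overlap.
Overlapping pairs: B & C, C & D, E & F — 3 in total.

3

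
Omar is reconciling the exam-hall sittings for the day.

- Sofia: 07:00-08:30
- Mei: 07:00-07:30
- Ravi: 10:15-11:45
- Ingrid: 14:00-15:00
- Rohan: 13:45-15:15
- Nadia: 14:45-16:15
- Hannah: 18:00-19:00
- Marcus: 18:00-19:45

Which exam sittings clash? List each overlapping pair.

Hannah & Marcus, Ingrid & Nadia, Ingrid & Rohan, Mei & Sofia, Nadia & Rohan

Sorted by start: Sofia, Mei, Ravi, Rohan, Ingrid, Nadia, Hannah, Marcus.
Mei starts before Sofia ends → Sofia and Mei overlap.
Ravi starts after Sofia ends; Sofia is clear from here.
Ravi starts after Mei ends; Mei is clear from here.
Rohan starts after Ravi ends; Ravi is clear from here.
Ingrid starts before Rohan ends → Rohan and Ingrid overlap.
Nadia starts before Rohan ends → Rohan and Nadia overlap.
Hannah starts after Rohan ends; Rohan is clear from here.
Nadia starts before Ingrid ends → Ingrid and Nadia overlap.
Hannah starts after Ingrid ends; Ingrid is clear from here.
Hannah starts after Nadia ends; Nadia is clear from here.
Marcus starts before Hannah ends → Hannah and Marcus overlap.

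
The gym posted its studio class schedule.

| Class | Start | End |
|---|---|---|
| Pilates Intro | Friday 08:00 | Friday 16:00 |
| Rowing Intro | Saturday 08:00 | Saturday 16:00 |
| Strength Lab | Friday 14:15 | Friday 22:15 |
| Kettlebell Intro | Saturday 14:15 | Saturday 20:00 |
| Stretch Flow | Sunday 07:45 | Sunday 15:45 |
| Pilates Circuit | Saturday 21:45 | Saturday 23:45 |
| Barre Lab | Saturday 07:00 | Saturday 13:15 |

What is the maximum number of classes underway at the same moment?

Sweep the timeline, counting +1 at each start and −1 at each end (ends before starts at a tie):
Friday 08:00 start Pilates Intro → 1
Friday 14:15 start Strength Lab → 2
Friday 16:00 end Pilates Intro → 1
Friday 22:15 end Strength Lab → 0
Saturday 07:00 start Barre Lab → 1
Saturday 08:00 start Rowing Intro → 2
Saturday 13:15 end Barre Lab → 1
Saturday 14:15 start Kettlebell Intro → 2
Saturday 16:00 end Rowing Intro → 1
Saturday 20:00 end Kettlebell Intro → 0
Saturday 21:45 start Pilates Circuit → 1
Saturday 23:45 end Pilates Circuit → 0
Sunday 07:45 start Stretch Flow → 1
Sunday 15:45 end Stretch Flow → 0
Peak is 2, at Friday 14:15 (Pilates Intro, Strength Lab).

2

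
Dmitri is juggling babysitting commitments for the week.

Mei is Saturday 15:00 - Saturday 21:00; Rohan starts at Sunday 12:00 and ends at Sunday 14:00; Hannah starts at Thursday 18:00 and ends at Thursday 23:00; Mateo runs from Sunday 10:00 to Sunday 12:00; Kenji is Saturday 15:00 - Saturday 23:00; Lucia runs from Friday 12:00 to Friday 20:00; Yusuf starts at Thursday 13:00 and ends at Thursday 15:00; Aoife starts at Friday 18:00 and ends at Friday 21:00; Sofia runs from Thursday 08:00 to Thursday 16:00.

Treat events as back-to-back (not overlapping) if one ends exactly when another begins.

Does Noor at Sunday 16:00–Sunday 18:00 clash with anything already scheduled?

No — it doesn't clash with anything

Sofia: ends Thursday 16:00 at or before Noor starts Sunday 16:00 → clear.
Yusuf: ends Thursday 15:00 at or before Noor starts Sunday 16:00 → clear.
Hannah: ends Thursday 23:00 at or before Noor starts Sunday 16:00 → clear.
Lucia: ends Friday 20:00 at or before Noor starts Sunday 16:00 → clear.
Aoife: ends Friday 21:00 at or before Noor starts Sunday 16:00 → clear.
Kenji: ends Saturday 23:00 at or before Noor starts Sunday 16:00 → clear.
Mei: ends Saturday 21:00 at or before Noor starts Sunday 16:00 → clear.
Mateo: ends Sunday 12:00 at or before Noor starts Sunday 16:00 → clear.
Rohan: ends Sunday 14:00 at or before Noor starts Sunday 16:00 → clear.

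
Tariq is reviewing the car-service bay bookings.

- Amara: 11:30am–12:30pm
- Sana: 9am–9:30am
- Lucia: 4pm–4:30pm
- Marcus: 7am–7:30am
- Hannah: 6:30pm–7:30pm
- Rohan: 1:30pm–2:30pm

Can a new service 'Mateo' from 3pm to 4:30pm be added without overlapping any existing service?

No — it overlaps Lucia

Marcus: ends 7:30am at or before Mateo starts 3pm → clear.
Sana: ends 9:30am at or before Mateo starts 3pm → clear.
Amara: ends 12:30pm at or before Mateo starts 3pm → clear.
Rohan: ends 2:30pm at or before Mateo starts 3pm → clear.
Lucia: starts 4pm before Mateo ends 4:30pm, and ends 4:30pm after Mateo starts 3pm → overlap.
Hannah: starts 6:30pm at or after Mateo ends 4:30pm → clear.
Mateo overlaps Lucia.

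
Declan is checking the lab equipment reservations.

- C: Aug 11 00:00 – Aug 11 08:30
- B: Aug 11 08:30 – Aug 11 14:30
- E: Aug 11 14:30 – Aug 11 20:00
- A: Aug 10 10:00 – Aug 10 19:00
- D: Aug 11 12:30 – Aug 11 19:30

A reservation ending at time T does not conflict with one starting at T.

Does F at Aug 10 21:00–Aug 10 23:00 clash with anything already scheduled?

No — it doesn't clash with anything

A: ends Aug 10 19:00 at or before F starts Aug 10 21:00 → clear.
C: starts Aug 11 00:00 at or after F ends Aug 10 23:00 → clear.
B: starts Aug 11 08:30 at or after F ends Aug 10 23:00 → clear.
D: starts Aug 11 12:30 at or after F ends Aug 10 23:00 → clear.
E: starts Aug 11 14:30 at or after F ends Aug 10 23:00 → clear.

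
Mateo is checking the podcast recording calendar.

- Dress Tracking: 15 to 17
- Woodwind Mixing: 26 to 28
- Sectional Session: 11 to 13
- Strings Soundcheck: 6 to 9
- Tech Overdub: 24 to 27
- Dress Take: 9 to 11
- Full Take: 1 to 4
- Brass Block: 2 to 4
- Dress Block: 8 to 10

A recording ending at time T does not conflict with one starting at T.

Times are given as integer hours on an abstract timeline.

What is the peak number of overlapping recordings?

Sort all start/end points and keep a running count:
1 start Full Take → 1
2 start Brass Block → 2
4 end Brass Block → 1
4 end Full Take → 0
6 start Strings Soundcheck → 1
8 start Dress Block → 2
9 end Strings Soundcheck → 1
9 start Dress Take → 2
10 end Dress Block → 1
11 end Dress Take → 0
11 start Sectional Session → 1
13 end Sectional Session → 0
15 start Dress Tracking → 1
17 end Dress Tracking → 0
24 start Tech Overdub → 1
26 start Woodwind Mixing → 2
27 end Tech Overdub → 1
28 end Woodwind Mixing → 0
Peak is 2, at 2 (Brass Block, Full Take).

2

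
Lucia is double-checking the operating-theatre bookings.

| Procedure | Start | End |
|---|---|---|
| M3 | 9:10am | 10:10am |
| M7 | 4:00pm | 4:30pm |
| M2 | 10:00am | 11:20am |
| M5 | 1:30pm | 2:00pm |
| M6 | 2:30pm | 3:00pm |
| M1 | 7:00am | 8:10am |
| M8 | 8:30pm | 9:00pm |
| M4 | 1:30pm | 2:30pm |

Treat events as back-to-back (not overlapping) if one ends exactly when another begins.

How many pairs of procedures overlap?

2

Sorted by start: M1, M3, M2, M4, M5, M6, M7, M8.
M3 starts after M1 ends, so nothing later overlaps M1 either.
M2 starts before M3 ends → M3 and M2 overlap.
M4 starts after M3 ends, so nothing later overlaps M3 either.
M4 starts after M2 ends, so nothing later overlaps M2 either.
M5 starts before M4 ends → M4 and M5 overlap.
M6 starts exactly when M4 ends (back-to-back, no overlap), so nothing later overlaps M4 either.
M6 starts after M5 ends, so nothing later overlaps M5 either.
M7 starts after M6 ends, so nothing later overlaps M6 either.
M8 starts after M7 ends.
Overlapping pairs: M2 & M3, M4 & M5 — 2 in total.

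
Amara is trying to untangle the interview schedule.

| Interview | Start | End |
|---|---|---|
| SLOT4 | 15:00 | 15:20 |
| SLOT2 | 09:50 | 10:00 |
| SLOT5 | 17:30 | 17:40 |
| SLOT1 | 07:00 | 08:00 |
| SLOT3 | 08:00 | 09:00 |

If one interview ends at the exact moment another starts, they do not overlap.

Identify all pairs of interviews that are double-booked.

Sorted by start: SLOT1, SLOT3, SLOT2, SLOT4, SLOT5.
SLOT3 starts exactly when SLOT1 ends (back-to-back, no overlap); SLOT1 is clear from here.
SLOT2 starts after SLOT3 ends; SLOT3 is clear from here.
SLOT4 starts after SLOT2 ends; SLOT2 is clear from here.
SLOT5 starts after SLOT4 ends.

no overlapping pairs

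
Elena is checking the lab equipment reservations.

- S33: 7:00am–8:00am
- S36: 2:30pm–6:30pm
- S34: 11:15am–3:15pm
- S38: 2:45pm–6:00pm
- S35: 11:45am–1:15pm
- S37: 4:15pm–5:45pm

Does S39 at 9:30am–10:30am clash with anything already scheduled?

No — it doesn't clash with anything

S33: ends 8:00am at or before S39 starts 9:30am → clear.
S34: starts 11:15am at or after S39 ends 10:30am → clear.
S35: starts 11:45am at or after S39 ends 10:30am → clear.
S36: starts 2:30pm at or after S39 ends 10:30am → clear.
S38: starts 2:45pm at or after S39 ends 10:30am → clear.
S37: starts 4:15pm at or after S39 ends 10:30am → clear.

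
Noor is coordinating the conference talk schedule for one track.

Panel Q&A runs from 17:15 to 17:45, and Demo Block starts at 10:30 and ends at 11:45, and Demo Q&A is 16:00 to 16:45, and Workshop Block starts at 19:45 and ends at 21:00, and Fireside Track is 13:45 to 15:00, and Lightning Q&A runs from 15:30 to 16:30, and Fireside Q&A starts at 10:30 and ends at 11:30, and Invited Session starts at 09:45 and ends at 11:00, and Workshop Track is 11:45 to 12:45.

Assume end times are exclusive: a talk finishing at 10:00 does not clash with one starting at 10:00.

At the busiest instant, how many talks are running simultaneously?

3

Sort all start/end points and keep a running count:
09:45 start Invited Session → 1
10:30 start Demo Block → 2
10:30 start Fireside Q&A → 3
11:00 end Invited Session → 2
11:30 end Fireside Q&A → 1
11:45 end Demo Block → 0
11:45 start Workshop Track → 1
12:45 end Workshop Track → 0
13:45 start Fireside Track → 1
15:00 end Fireside Track → 0
15:30 start Lightning Q&A → 1
16:00 start Demo Q&A → 2
16:30 end Lightning Q&A → 1
16:45 end Demo Q&A → 0
17:15 start Panel Q&A → 1
17:45 end Panel Q&A → 0
19:45 start Workshop Block → 1
21:00 end Workshop Block → 0
Peak is 3, at 10:30 (Demo Block, Fireside Q&A, Invited Session).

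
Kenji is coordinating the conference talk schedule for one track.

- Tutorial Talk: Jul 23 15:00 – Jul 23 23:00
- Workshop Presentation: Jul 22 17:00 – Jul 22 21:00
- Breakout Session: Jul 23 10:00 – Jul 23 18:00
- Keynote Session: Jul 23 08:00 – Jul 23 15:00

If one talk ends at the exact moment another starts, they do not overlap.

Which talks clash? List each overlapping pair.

Breakout Session & Keynote Session, Breakout Session & Tutorial Talk

Sorted by start: Workshop Presentation, Keynote Session, Breakout Session, Tutorial Talk.
Keynote Session starts after Workshop Presentation ends, so nothing later overlaps Workshop Presentation either.
Breakout Session starts before Keynote Session ends → Keynote Session and Breakout Session overlap.
Tutorial Talk starts exactly when Keynote Session ends (back-to-back, no overlap).
Tutorial Talk starts before Breakout Session ends → Breakout Session and Tutorial Talk overlap.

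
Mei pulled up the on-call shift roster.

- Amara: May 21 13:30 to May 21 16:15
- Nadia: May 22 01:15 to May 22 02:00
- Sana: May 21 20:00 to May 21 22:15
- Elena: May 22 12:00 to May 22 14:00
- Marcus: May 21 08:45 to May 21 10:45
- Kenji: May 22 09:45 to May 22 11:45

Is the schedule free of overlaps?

Yes

Check each pair: they overlap iff neither finishes before the other starts.
Sorted by start: Marcus, Amara, Sana, Nadia, Kenji, Elena.
Amara starts after Marcus ends — done with Marcus.
Sana starts after Amara ends — done with Amara.
Nadia starts after Sana ends — done with Sana.
Kenji starts after Nadia ends — done with Nadia.
Elena starts after Kenji ends.
Every pair is clear; the schedule has no overlaps.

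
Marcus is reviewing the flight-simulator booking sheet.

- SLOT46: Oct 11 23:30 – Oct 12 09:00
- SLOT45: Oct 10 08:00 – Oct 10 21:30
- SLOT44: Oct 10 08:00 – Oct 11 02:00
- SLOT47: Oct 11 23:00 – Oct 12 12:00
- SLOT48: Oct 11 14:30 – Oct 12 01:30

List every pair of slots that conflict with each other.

SLOT44 & SLOT45, SLOT46 & SLOT47, SLOT46 & SLOT48, SLOT47 & SLOT48

Sorted by start: SLOT44, SLOT45, SLOT48, SLOT47, SLOT46.
SLOT45 starts before SLOT44 ends → SLOT44 and SLOT45 overlap.
SLOT48 starts after SLOT44 ends — done with SLOT44.
SLOT48 starts after SLOT45 ends — done with SLOT45.
SLOT47 starts before SLOT48 ends → SLOT48 and SLOT47 overlap.
SLOT46 starts before SLOT48 ends → SLOT48 and SLOT46 overlap.
SLOT46 starts before SLOT47 ends → SLOT47 and SLOT46 overlap.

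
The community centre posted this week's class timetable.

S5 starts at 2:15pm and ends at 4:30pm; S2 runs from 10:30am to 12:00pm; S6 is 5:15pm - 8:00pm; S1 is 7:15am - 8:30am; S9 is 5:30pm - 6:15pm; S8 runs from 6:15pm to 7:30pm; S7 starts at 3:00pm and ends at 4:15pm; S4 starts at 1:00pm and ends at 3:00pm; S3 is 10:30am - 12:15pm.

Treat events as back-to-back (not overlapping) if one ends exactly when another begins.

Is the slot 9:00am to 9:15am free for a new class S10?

S1: ends 8:30am at or before S10 starts 9:00am → clear.
S2: starts 10:30am at or after S10 ends 9:15am → clear.
S3: starts 10:30am at or after S10 ends 9:15am → clear.
S4: starts 1:00pm at or after S10 ends 9:15am → clear.
S5: starts 2:15pm at or after S10 ends 9:15am → clear.
S7: starts 3:00pm at or after S10 ends 9:15am → clear.
S6: starts 5:15pm at or after S10 ends 9:15am → clear.
S9: starts 5:30pm at or after S10 ends 9:15am → clear.
S8: starts 6:15pm at or after S10 ends 9:15am → clear.

Yes — the slot is free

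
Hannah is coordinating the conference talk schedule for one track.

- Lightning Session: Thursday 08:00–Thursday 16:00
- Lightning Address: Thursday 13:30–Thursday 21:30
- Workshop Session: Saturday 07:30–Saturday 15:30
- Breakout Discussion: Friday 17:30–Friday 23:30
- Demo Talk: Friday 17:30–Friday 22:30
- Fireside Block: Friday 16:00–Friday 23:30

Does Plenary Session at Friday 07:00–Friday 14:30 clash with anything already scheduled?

No — it doesn't clash with anything

Lightning Session: ends Thursday 16:00 at or before Plenary Session starts Friday 07:00 → clear.
Lightning Address: ends Thursday 21:30 at or before Plenary Session starts Friday 07:00 → clear.
Fireside Block: starts Friday 16:00 at or after Plenary Session ends Friday 14:30 → clear.
Breakout Discussion: starts Friday 17:30 at or after Plenary Session ends Friday 14:30 → clear.
Demo Talk: starts Friday 17:30 at or after Plenary Session ends Friday 14:30 → clear.
Workshop Session: starts Saturday 07:30 at or after Plenary Session ends Friday 14:30 → clear.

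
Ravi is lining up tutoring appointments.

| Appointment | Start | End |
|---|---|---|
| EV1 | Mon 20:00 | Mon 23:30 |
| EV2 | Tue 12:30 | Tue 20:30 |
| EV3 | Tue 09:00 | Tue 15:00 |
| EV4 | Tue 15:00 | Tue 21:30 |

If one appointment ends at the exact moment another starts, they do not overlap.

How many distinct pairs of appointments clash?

2

Sorted by start: EV1, EV3, EV2, EV4.
EV3 starts after EV1 ends, so EV1 has no further overlaps.
EV2 starts before EV3 ends → EV3 and EV2 overlap.
EV4 starts exactly when EV3 ends (back-to-back, no overlap).
EV4 starts before EV2 ends → EV2 and EV4 overlap.
Overlapping pairs: EV2 & EV3, EV2 & EV4 — 2 in total.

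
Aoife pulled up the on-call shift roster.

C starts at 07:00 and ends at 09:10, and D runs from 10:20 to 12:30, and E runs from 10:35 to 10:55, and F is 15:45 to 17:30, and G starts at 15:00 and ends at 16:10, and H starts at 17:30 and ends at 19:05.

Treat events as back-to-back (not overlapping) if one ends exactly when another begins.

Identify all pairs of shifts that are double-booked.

D & E, F & G

Two intervals overlap when each starts before the other ends.
Sorted by start: C, D, E, G, F, H.
D starts after C ends; C is clear from here.
E starts before D ends → D and E overlap.
G starts after D ends; D is clear from here.
G starts after E ends; E is clear from here.
F starts before G ends → G and F overlap.
H starts after G ends.
H starts exactly when F ends (back-to-back, no overlap).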